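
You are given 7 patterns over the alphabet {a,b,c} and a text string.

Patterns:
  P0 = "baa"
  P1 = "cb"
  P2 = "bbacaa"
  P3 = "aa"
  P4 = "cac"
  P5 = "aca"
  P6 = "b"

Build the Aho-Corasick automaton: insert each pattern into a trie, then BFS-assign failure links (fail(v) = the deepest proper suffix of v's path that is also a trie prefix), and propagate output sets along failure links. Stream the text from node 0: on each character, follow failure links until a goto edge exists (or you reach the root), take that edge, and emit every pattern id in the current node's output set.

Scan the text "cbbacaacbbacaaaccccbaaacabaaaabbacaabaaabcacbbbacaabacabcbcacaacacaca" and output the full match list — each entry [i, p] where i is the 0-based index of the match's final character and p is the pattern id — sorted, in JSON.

Construct AC machine:
Trie (insert patterns):
  0='ε' goto a→11 b→1 c→4
  1='b' goto a→2 b→6  ←P6
  2='ba' goto a→3
  3='baa' goto ·  ←P0
  4='c' goto a→13 b→5
  5='cb' goto ·  ←P1
  6='bb' goto a→7
  7='bba' goto c→8
  8='bbac' goto a→9
  9='bbaca' goto a→10
  10='bbacaa' goto ·  ←P2
  11='a' goto a→12 c→15
  12='aa' goto ·  ←P3
  13='ca' goto c→14
  14='cac' goto ·  ←P4
  15='ac' goto a→16
  16='aca' goto ·  ←P5

BFS fail/out derivation:
  fail(1) 'b': from fail(0)=0 chase 'b': 0 ⇒ 0;  out={6}∪out(0)={6}
  fail(4) 'c': from fail(0)=0 chase 'c': 0 ⇒ 0;  out=∅∪out(0)=∅
  fail(11) 'a': from fail(0)=0 chase 'a': 0 ⇒ 0;  out=∅∪out(0)=∅
  fail(2) 'ba': from fail(1)=0 chase 'a': 0 ⇒ 11;  out=∅∪out(11)=∅
  fail(5) 'cb': from fail(4)=0 chase 'b': 0 ⇒ 1;  out={1}∪out(1)={1,6}
  fail(6) 'bb': from fail(1)=0 chase 'b': 0 ⇒ 1;  out=∅∪out(1)={6}
  fail(12) 'aa': from fail(11)=0 chase 'a': 0 ⇒ 11;  out={3}∪out(11)={3}
  fail(13) 'ca': from fail(4)=0 chase 'a': 0 ⇒ 11;  out=∅∪out(11)=∅
  fail(15) 'ac': from fail(11)=0 chase 'c': 0 ⇒ 4;  out=∅∪out(4)=∅
  fail(3) 'baa': from fail(2)=11 chase 'a': 11 ⇒ 12;  out={0}∪out(12)={0,3}
  fail(7) 'bba': from fail(6)=1 chase 'a': 1 ⇒ 2;  out=∅∪out(2)=∅
  fail(14) 'cac': from fail(13)=11 chase 'c': 11 ⇒ 15;  out={4}∪out(15)={4}
  fail(16) 'aca': from fail(15)=4 chase 'a': 4 ⇒ 13;  out={5}∪out(13)={5}
  fail(8) 'bbac': from fail(7)=2 chase 'c': 2→11 ⇒ 15;  out=∅∪out(15)=∅
  fail(9) 'bbaca': from fail(8)=15 chase 'a': 15 ⇒ 16;  out=∅∪out(16)={5}
  fail(10) 'bbacaa': from fail(9)=16 chase 'a': 16→13→11 ⇒ 12;  out={2}∪out(12)={2,3}

Run:
pos 0 'c': at 4
pos 1 'b': at 5  emit P1@[0:1],P6@[1:1]
pos 2 'b': at 6 (fail-walked)  emit P6@[2:2]
pos 3 'a': at 7
pos 4 'c': at 8
pos 5 'a': at 9  emit P5@[3:5]
pos 6 'a': at 10  emit P2@[1:6],P3@[5:6]
pos 7 'c': at 15 (fail-walked)
pos 8 'b': at 5 (fail-walked)  emit P1@[7:8],P6@[8:8]
pos 9 'b': at 6 (fail-walked)  emit P6@[9:9]
pos 10 'a': at 7
pos 11 'c': at 8
pos 12 'a': at 9  emit P5@[10:12]
pos 13 'a': at 10  emit P2@[8:13],P3@[12:13]
pos 14 'a': at 12 (fail-walked)  emit P3@[13:14]
pos 15 'c': at 15 (fail-walked)
pos 16 'c': at 4 (fail-walked)
pos 17 'c': at 4 (fail-walked)
pos 18 'c': at 4 (fail-walked)
pos 19 'b': at 5  emit P1@[18:19],P6@[19:19]
pos 20 'a': at 2 (fail-walked)
pos 21 'a': at 3  emit P0@[19:21],P3@[20:21]
pos 22 'a': at 12 (fail-walked)  emit P3@[21:22]
pos 23 'c': at 15 (fail-walked)
pos 24 'a': at 16  emit P5@[22:24]
pos 25 'b': at 1 (fail-walked)  emit P6@[25:25]
pos 26 'a': at 2
pos 27 'a': at 3  emit P0@[25:27],P3@[26:27]
pos 28 'a': at 12 (fail-walked)  emit P3@[27:28]
pos 29 'a': at 12 (fail-walked)  emit P3@[28:29]
pos 30 'b': at 1 (fail-walked)  emit P6@[30:30]
pos 31 'b': at 6  emit P6@[31:31]
pos 32 'a': at 7
pos 33 'c': at 8
pos 34 'a': at 9  emit P5@[32:34]
pos 35 'a': at 10  emit P2@[30:35],P3@[34:35]
pos 36 'b': at 1 (fail-walked)  emit P6@[36:36]
pos 37 'a': at 2
pos 38 'a': at 3  emit P0@[36:38],P3@[37:38]
pos 39 'a': at 12 (fail-walked)  emit P3@[38:39]
pos 40 'b': at 1 (fail-walked)  emit P6@[40:40]
pos 41 'c': at 4 (fail-walked)
pos 42 'a': at 13
pos 43 'c': at 14  emit P4@[41:43]
pos 44 'b': at 5 (fail-walked)  emit P1@[43:44],P6@[44:44]
pos 45 'b': at 6 (fail-walked)  emit P6@[45:45]
pos 46 'b': at 6 (fail-walked)  emit P6@[46:46]
pos 47 'a': at 7
pos 48 'c': at 8
pos 49 'a': at 9  emit P5@[47:49]
pos 50 'a': at 10  emit P2@[45:50],P3@[49:50]
pos 51 'b': at 1 (fail-walked)  emit P6@[51:51]
pos 52 'a': at 2
pos 53 'c': at 15 (fail-walked)
pos 54 'a': at 16  emit P5@[52:54]
pos 55 'b': at 1 (fail-walked)  emit P6@[55:55]
pos 56 'c': at 4 (fail-walked)
pos 57 'b': at 5  emit P1@[56:57],P6@[57:57]
pos 58 'c': at 4 (fail-walked)
pos 59 'a': at 13
pos 60 'c': at 14  emit P4@[58:60]
pos 61 'a': at 16 (fail-walked)  emit P5@[59:61]
pos 62 'a': at 12 (fail-walked)  emit P3@[61:62]
pos 63 'c': at 15 (fail-walked)
pos 64 'a': at 16  emit P5@[62:64]
pos 65 'c': at 14 (fail-walked)  emit P4@[63:65]
pos 66 'a': at 16 (fail-walked)  emit P5@[64:66]
pos 67 'c': at 14 (fail-walked)  emit P4@[65:67]
pos 68 'a': at 16 (fail-walked)  emit P5@[66:68]

Result: [[1,1],[1,6],[2,6],[5,5],[6,2],[6,3],[8,1],[8,6],[9,6],[12,5],[13,2],[13,3],[14,3],[19,1],[19,6],[21,0],[21,3],[22,3],[24,5],[25,6],[27,0],[27,3],[28,3],[29,3],[30,6],[31,6],[34,5],[35,2],[35,3],[36,6],[38,0],[38,3],[39,3],[40,6],[43,4],[44,1],[44,6],[45,6],[46,6],[49,5],[50,2],[50,3],[51,6],[54,5],[55,6],[57,1],[57,6],[60,4],[61,5],[62,3],[64,5],[65,4],[66,5],[67,4],[68,5]]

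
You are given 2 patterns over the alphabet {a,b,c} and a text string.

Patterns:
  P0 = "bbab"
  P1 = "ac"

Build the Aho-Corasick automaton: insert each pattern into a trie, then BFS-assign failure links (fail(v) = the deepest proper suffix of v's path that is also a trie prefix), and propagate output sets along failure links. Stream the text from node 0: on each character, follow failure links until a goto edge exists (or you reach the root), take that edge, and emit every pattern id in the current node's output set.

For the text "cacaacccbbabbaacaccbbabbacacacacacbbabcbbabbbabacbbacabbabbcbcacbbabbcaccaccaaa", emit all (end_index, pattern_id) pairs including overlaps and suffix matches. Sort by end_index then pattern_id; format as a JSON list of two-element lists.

Build automaton:
Trie (insert patterns):
  n0 'ε': a→5 b→1
  n1 'b': b→2
  n2 'bb': a→3
  n3 'bba': b→4
  n4 'bbab': ·  ←P0
  n5 'a': c→6
  n6 'ac': ·  ←P1

Failure links (BFS by depth):
  n1('b'): parent n0 fail=0; on 'b' 0 → fail=0;  out ∅∪∅=∅
  n5('a'): parent n0 fail=0; on 'a' 0 → fail=0;  out ∅∪∅=∅
  n2('bb'): parent n1 fail=0; on 'b' 0 → fail=1;  out ∅∪∅=∅
  n6('ac'): parent n5 fail=0; on 'c' 0 → fail=0;  out {1}∪∅={1}
  n3('bba'): parent n2 fail=1; on 'a' 1→0 → fail=5;  out ∅∪∅=∅
  n4('bbab'): parent n3 fail=5; on 'b' 5→0 → fail=1;  out {0}∪∅={0}

Run:
pos 0 'c': at 0
pos 1 'a': at 5
pos 2 'c': at 6  ** P1@[1:2]
pos 3 'a': at 5 (fail-walked)
pos 4 'a': at 5 (fail-walked)
pos 5 'c': at 6  ** P1@[4:5]
pos 6 'c': at 0 (fail-walked)
pos 7 'c': at 0
pos 8 'b': at 1
pos 9 'b': at 2
pos 10 'a': at 3
pos 11 'b': at 4  ** P0@[8:11]
pos 12 'b': at 2 (fail-walked)
pos 13 'a': at 3
pos 14 'a': at 5 (fail-walked)
pos 15 'c': at 6  ** P1@[14:15]
pos 16 'a': at 5 (fail-walked)
pos 17 'c': at 6  ** P1@[16:17]
pos 18 'c': at 0 (fail-walked)
pos 19 'b': at 1
pos 20 'b': at 2
pos 21 'a': at 3
pos 22 'b': at 4  ** P0@[19:22]
pos 23 'b': at 2 (fail-walked)
pos 24 'a': at 3
pos 25 'c': at 6 (fail-walked)  ** P1@[24:25]
pos 26 'a': at 5 (fail-walked)
pos 27 'c': at 6  ** P1@[26:27]
pos 28 'a': at 5 (fail-walked)
pos 29 'c': at 6  ** P1@[28:29]
pos 30 'a': at 5 (fail-walked)
pos 31 'c': at 6  ** P1@[30:31]
pos 32 'a': at 5 (fail-walked)
pos 33 'c': at 6  ** P1@[32:33]
pos 34 'b': at 1 (fail-walked)
pos 35 'b': at 2
pos 36 'a': at 3
pos 37 'b': at 4  ** P0@[34:37]
pos 38 'c': at 0 (fail-walked)
pos 39 'b': at 1
pos 40 'b': at 2
pos 41 'a': at 3
pos 42 'b': at 4  ** P0@[39:42]
pos 43 'b': at 2 (fail-walked)
pos 44 'b': at 2 (fail-walked)
pos 45 'a': at 3
pos 46 'b': at 4  ** P0@[43:46]
pos 47 'a': at 5 (fail-walked)
pos 48 'c': at 6  ** P1@[47:48]
pos 49 'b': at 1 (fail-walked)
pos 50 'b': at 2
pos 51 'a': at 3
pos 52 'c': at 6 (fail-walked)  ** P1@[51:52]
pos 53 'a': at 5 (fail-walked)
pos 54 'b': at 1 (fail-walked)
pos 55 'b': at 2
pos 56 'a': at 3
pos 57 'b': at 4  ** P0@[54:57]
pos 58 'b': at 2 (fail-walked)
pos 59 'c': at 0 (fail-walked)
pos 60 'b': at 1
pos 61 'c': at 0 (fail-walked)
pos 62 'a': at 5
pos 63 'c': at 6  ** P1@[62:63]
pos 64 'b': at 1 (fail-walked)
pos 65 'b': at 2
pos 66 'a': at 3
pos 67 'b': at 4  ** P0@[64:67]
pos 68 'b': at 2 (fail-walked)
pos 69 'c': at 0 (fail-walked)
pos 70 'a': at 5
pos 71 'c': at 6  ** P1@[70:71]
pos 72 'c': at 0 (fail-walked)
pos 73 'a': at 5
pos 74 'c': at 6  ** P1@[73:74]
pos 75 'c': at 0 (fail-walked)
pos 76 'a': at 5
pos 77 'a': at 5 (fail-walked)
pos 78 'a': at 5 (fail-walked)

Matches: [[2,1],[5,1],[11,0],[15,1],[17,1],[22,0],[25,1],[27,1],[29,1],[31,1],[33,1],[37,0],[42,0],[46,0],[48,1],[52,1],[57,0],[63,1],[67,0],[71,1],[74,1]]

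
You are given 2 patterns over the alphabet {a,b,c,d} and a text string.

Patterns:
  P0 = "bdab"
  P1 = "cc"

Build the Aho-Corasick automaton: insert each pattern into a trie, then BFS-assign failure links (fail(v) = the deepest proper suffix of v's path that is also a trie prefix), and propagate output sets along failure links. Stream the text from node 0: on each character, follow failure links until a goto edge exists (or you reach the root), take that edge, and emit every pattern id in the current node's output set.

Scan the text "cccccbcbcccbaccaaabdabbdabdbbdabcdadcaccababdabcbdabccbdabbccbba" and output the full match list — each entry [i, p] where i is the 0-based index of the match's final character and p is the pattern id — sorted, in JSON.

Construct AC machine:
Trie nodes:
  n0 'ε': b→1 c→5
  n1 'b': d→2
  n2 'bd': a→3
  n3 'bda': b→4
  n4 'bdab': ·  ←P0
  n5 'c': c→6
  n6 'cc': ·  ←P1

BFS fail/out derivation:
  n1('b'): parent n0 fail=0; on 'b' 0 → fail=0;  out ∅∪∅=∅
  n5('c'): parent n0 fail=0; on 'c' 0 → fail=0;  out ∅∪∅=∅
  n2('bd'): parent n1 fail=0; on 'd' 0 → fail=0;  out ∅∪∅=∅
  n6('cc'): parent n5 fail=0; on 'c' 0 → fail=5;  out {1}∪∅={1}
  n3('bda'): parent n2 fail=0; on 'a' 0 → fail=0;  out ∅∪∅=∅
  n4('bdab'): parent n3 fail=0; on 'b' 0 → fail=1;  out {0}∪∅={0}

Run:
[0] read 'c'  n0⇒n5
[1] read 'c'  n5⇒n6  ** P1@[0:1]
[2] read 'c'  n6⇒n6 (via fail)  ** P1@[1:2]
[3] read 'c'  n6⇒n6 (via fail)  ** P1@[2:3]
[4] read 'c'  n6⇒n6 (via fail)  ** P1@[3:4]
[5] read 'b'  n6⇒n1 (via fail)
[6] read 'c'  n1⇒n5 (via fail)
[7] read 'b'  n5⇒n1 (via fail)
[8] read 'c'  n1⇒n5 (via fail)
[9] read 'c'  n5⇒n6  ** P1@[8:9]
[10] read 'c'  n6⇒n6 (via fail)  ** P1@[9:10]
[11] read 'b'  n6⇒n1 (via fail)
[12] read 'a'  n1⇒n0 (via fail)
[13] read 'c'  n0⇒n5
[14] read 'c'  n5⇒n6  ** P1@[13:14]
[15] read 'a'  n6⇒n0 (via fail)
[16] read 'a'  n0⇒n0
[17] read 'a'  n0⇒n0
[18] read 'b'  n0⇒n1
[19] read 'd'  n1⇒n2
[20] read 'a'  n2⇒n3
[21] read 'b'  n3⇒n4  ** P0@[18:21]
[22] read 'b'  n4⇒n1 (via fail)
[23] read 'd'  n1⇒n2
[24] read 'a'  n2⇒n3
[25] read 'b'  n3⇒n4  ** P0@[22:25]
[26] read 'd'  n4⇒n2 (via fail)
[27] read 'b'  n2⇒n1 (via fail)
[28] read 'b'  n1⇒n1 (via fail)
[29] read 'd'  n1⇒n2
[30] read 'a'  n2⇒n3
[31] read 'b'  n3⇒n4  ** P0@[28:31]
[32] read 'c'  n4⇒n5 (via fail)
[33] read 'd'  n5⇒n0 (via fail)
[34] read 'a'  n0⇒n0
[35] read 'd'  n0⇒n0
[36] read 'c'  n0⇒n5
[37] read 'a'  n5⇒n0 (via fail)
[38] read 'c'  n0⇒n5
[39] read 'c'  n5⇒n6  ** P1@[38:39]
[40] read 'a'  n6⇒n0 (via fail)
[41] read 'b'  n0⇒n1
[42] read 'a'  n1⇒n0 (via fail)
[43] read 'b'  n0⇒n1
[44] read 'd'  n1⇒n2
[45] read 'a'  n2⇒n3
[46] read 'b'  n3⇒n4  ** P0@[43:46]
[47] read 'c'  n4⇒n5 (via fail)
[48] read 'b'  n5⇒n1 (via fail)
[49] read 'd'  n1⇒n2
[50] read 'a'  n2⇒n3
[51] read 'b'  n3⇒n4  ** P0@[48:51]
[52] read 'c'  n4⇒n5 (via fail)
[53] read 'c'  n5⇒n6  ** P1@[52:53]
[54] read 'b'  n6⇒n1 (via fail)
[55] read 'd'  n1⇒n2
[56] read 'a'  n2⇒n3
[57] read 'b'  n3⇒n4  ** P0@[54:57]
[58] read 'b'  n4⇒n1 (via fail)
[59] read 'c'  n1⇒n5 (via fail)
[60] read 'c'  n5⇒n6  ** P1@[59:60]
[61] read 'b'  n6⇒n1 (via fail)
[62] read 'b'  n1⇒n1 (via fail)
[63] read 'a'  n1⇒n0 (via fail)

Matches: [[1,1],[2,1],[3,1],[4,1],[9,1],[10,1],[14,1],[21,0],[25,0],[31,0],[39,1],[46,0],[51,0],[53,1],[57,0],[60,1]]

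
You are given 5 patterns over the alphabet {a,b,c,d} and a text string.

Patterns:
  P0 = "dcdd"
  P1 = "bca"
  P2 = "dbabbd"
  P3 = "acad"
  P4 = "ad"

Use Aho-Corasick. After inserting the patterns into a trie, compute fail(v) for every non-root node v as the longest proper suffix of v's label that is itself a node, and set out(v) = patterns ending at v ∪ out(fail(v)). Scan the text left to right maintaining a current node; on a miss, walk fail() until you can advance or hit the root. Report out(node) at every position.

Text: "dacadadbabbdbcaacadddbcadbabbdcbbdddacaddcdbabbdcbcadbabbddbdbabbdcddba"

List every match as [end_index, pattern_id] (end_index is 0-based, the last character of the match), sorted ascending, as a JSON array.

Construct AC machine:
Trie (insert patterns):
  0='ε' goto a→13 b→5 d→1
  1='d' goto b→8 c→2
  2='dc' goto d→3
  3='dcd' goto d→4
  4='dcdd' goto ·  [P0 ends]
  5='b' goto c→6
  6='bc' goto a→7
  7='bca' goto ·  [P1 ends]
  8='db' goto a→9
  9='dba' goto b→10
  10='dbab' goto b→11
  11='dbabb' goto d→12
  12='dbabbd' goto ·  [P2 ends]
  13='a' goto c→14 d→17
  14='ac' goto a→15
  15='aca' goto d→16
  16='acad' goto ·  [P3 ends]
  17='ad' goto ·  [P4 ends]

BFS fail/out derivation:
  fail(1) 'd': from fail(0)=0 chase 'd': 0 ⇒ 0;  out=∅∪out(0)=∅
  fail(5) 'b': from fail(0)=0 chase 'b': 0 ⇒ 0;  out=∅∪out(0)=∅
  fail(13) 'a': from fail(0)=0 chase 'a': 0 ⇒ 0;  out=∅∪out(0)=∅
  fail(2) 'dc': from fail(1)=0 chase 'c': 0 ⇒ 0;  out=∅∪out(0)=∅
  fail(6) 'bc': from fail(5)=0 chase 'c': 0 ⇒ 0;  out=∅∪out(0)=∅
  fail(8) 'db': from fail(1)=0 chase 'b': 0 ⇒ 5;  out=∅∪out(5)=∅
  fail(14) 'ac': from fail(13)=0 chase 'c': 0 ⇒ 0;  out=∅∪out(0)=∅
  fail(17) 'ad': from fail(13)=0 chase 'd': 0 ⇒ 1;  out={4}∪out(1)={4}
  fail(3) 'dcd': from fail(2)=0 chase 'd': 0 ⇒ 1;  out=∅∪out(1)=∅
  fail(7) 'bca': from fail(6)=0 chase 'a': 0 ⇒ 13;  out={1}∪out(13)={1}
  fail(9) 'dba': from fail(8)=5 chase 'a': 5→0 ⇒ 13;  out=∅∪out(13)=∅
  fail(15) 'aca': from fail(14)=0 chase 'a': 0 ⇒ 13;  out=∅∪out(13)=∅
  fail(4) 'dcdd': from fail(3)=1 chase 'd': 1→0 ⇒ 1;  out={0}∪out(1)={0}
  fail(10) 'dbab': from fail(9)=13 chase 'b': 13→0 ⇒ 5;  out=∅∪out(5)=∅
  fail(16) 'acad': from fail(15)=13 chase 'd': 13 ⇒ 17;  out={3}∪out(17)={3,4}
  fail(11) 'dbabb': from fail(10)=5 chase 'b': 5→0 ⇒ 5;  out=∅∪out(5)=∅
  fail(12) 'dbabbd': from fail(11)=5 chase 'd': 5→0 ⇒ 1;  out={2}∪out(1)={2}

Run:
pos 0 'd': at 1
pos 1 'a': at 13 (fail-walked)
pos 2 'c': at 14
pos 3 'a': at 15
pos 4 'd': at 16  ** P3@[1:4],P4@[3:4]
pos 5 'a': at 13 (fail-walked)
pos 6 'd': at 17  ** P4@[5:6]
pos 7 'b': at 8 (fail-walked)
pos 8 'a': at 9
pos 9 'b': at 10
pos 10 'b': at 11
pos 11 'd': at 12  ** P2@[6:11]
pos 12 'b': at 8 (fail-walked)
pos 13 'c': at 6 (fail-walked)
pos 14 'a': at 7  ** P1@[12:14]
pos 15 'a': at 13 (fail-walked)
pos 16 'c': at 14
pos 17 'a': at 15
pos 18 'd': at 16  ** P3@[15:18],P4@[17:18]
pos 19 'd': at 1 (fail-walked)
pos 20 'd': at 1 (fail-walked)
pos 21 'b': at 8
pos 22 'c': at 6 (fail-walked)
pos 23 'a': at 7  ** P1@[21:23]
pos 24 'd': at 17 (fail-walked)  ** P4@[23:24]
pos 25 'b': at 8 (fail-walked)
pos 26 'a': at 9
pos 27 'b': at 10
pos 28 'b': at 11
pos 29 'd': at 12  ** P2@[24:29]
pos 30 'c': at 2 (fail-walked)
pos 31 'b': at 5 (fail-walked)
pos 32 'b': at 5 (fail-walked)
pos 33 'd': at 1 (fail-walked)
pos 34 'd': at 1 (fail-walked)
pos 35 'd': at 1 (fail-walked)
pos 36 'a': at 13 (fail-walked)
pos 37 'c': at 14
pos 38 'a': at 15
pos 39 'd': at 16  ** P3@[36:39],P4@[38:39]
pos 40 'd': at 1 (fail-walked)
pos 41 'c': at 2
pos 42 'd': at 3
pos 43 'b': at 8 (fail-walked)
pos 44 'a': at 9
pos 45 'b': at 10
pos 46 'b': at 11
pos 47 'd': at 12  ** P2@[42:47]
pos 48 'c': at 2 (fail-walked)
pos 49 'b': at 5 (fail-walked)
pos 50 'c': at 6
pos 51 'a': at 7  ** P1@[49:51]
pos 52 'd': at 17 (fail-walked)  ** P4@[51:52]
pos 53 'b': at 8 (fail-walked)
pos 54 'a': at 9
pos 55 'b': at 10
pos 56 'b': at 11
pos 57 'd': at 12  ** P2@[52:57]
pos 58 'd': at 1 (fail-walked)
pos 59 'b': at 8
pos 60 'd': at 1 (fail-walked)
pos 61 'b': at 8
pos 62 'a': at 9
pos 63 'b': at 10
pos 64 'b': at 11
pos 65 'd': at 12  ** P2@[60:65]
pos 66 'c': at 2 (fail-walked)
pos 67 'd': at 3
pos 68 'd': at 4  ** P0@[65:68]
pos 69 'b': at 8 (fail-walked)
pos 70 'a': at 9

Matches: [[4,3],[4,4],[6,4],[11,2],[14,1],[18,3],[18,4],[23,1],[24,4],[29,2],[39,3],[39,4],[47,2],[51,1],[52,4],[57,2],[65,2],[68,0]]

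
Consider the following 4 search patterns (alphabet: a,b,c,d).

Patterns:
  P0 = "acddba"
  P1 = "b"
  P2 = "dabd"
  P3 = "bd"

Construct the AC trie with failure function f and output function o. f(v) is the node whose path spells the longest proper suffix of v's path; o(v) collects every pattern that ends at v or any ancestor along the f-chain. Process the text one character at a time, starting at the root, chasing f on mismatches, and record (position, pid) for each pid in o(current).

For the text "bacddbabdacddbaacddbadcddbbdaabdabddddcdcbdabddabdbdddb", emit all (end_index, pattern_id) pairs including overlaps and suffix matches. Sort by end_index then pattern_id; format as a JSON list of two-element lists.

Construct AC machine:
Trie nodes:
  0='ε' goto a→1 b→7 d→8
  1='a' goto c→2
  2='ac' goto d→3
  3='acd' goto d→4
  4='acdd' goto b→5
  5='acddb' goto a→6
  6='acddba' goto ·  ←P0
  7='b' goto d→12  ←P1
  8='d' goto a→9
  9='da' goto b→10
  10='dab' goto d→11
  11='dabd' goto ·  ←P2
  12='bd' goto ·  ←P3

Failure links (BFS by depth):
  n1('a'): parent n0 fail=0; on 'a' 0 → fail=0;  out ∅∪∅=∅
  n7('b'): parent n0 fail=0; on 'b' 0 → fail=0;  out {1}∪∅={1}
  n8('d'): parent n0 fail=0; on 'd' 0 → fail=0;  out ∅∪∅=∅
  n2('ac'): parent n1 fail=0; on 'c' 0 → fail=0;  out ∅∪∅=∅
  n9('da'): parent n8 fail=0; on 'a' 0 → fail=1;  out ∅∪∅=∅
  n12('bd'): parent n7 fail=0; on 'd' 0 → fail=8;  out {3}∪∅={3}
  n3('acd'): parent n2 fail=0; on 'd' 0 → fail=8;  out ∅∪∅=∅
  n10('dab'): parent n9 fail=1; on 'b' 1→0 → fail=7;  out ∅∪{1}={1}
  n4('acdd'): parent n3 fail=8; on 'd' 8→0 → fail=8;  out ∅∪∅=∅
  n11('dabd'): parent n10 fail=7; on 'd' 7 → fail=12;  out {2}∪{3}={2,3}
  n5('acddb'): parent n4 fail=8; on 'b' 8→0 → fail=7;  out ∅∪{1}={1}
  n6('acddba'): parent n5 fail=7; on 'a' 7→0 → fail=1;  out {0}∪∅={0}

Text stream:
[0] read 'b'  n0⇒n7  emit P1@[0:0]
[1] read 'a'  n7⇒n1 (via fail)
[2] read 'c'  n1⇒n2
[3] read 'd'  n2⇒n3
[4] read 'd'  n3⇒n4
[5] read 'b'  n4⇒n5  emit P1@[5:5]
[6] read 'a'  n5⇒n6  emit P0@[1:6]
[7] read 'b'  n6⇒n7 (via fail)  emit P1@[7:7]
[8] read 'd'  n7⇒n12  emit P3@[7:8]
[9] read 'a'  n12⇒n9 (via fail)
[10] read 'c'  n9⇒n2 (via fail)
[11] read 'd'  n2⇒n3
[12] read 'd'  n3⇒n4
[13] read 'b'  n4⇒n5  emit P1@[13:13]
[14] read 'a'  n5⇒n6  emit P0@[9:14]
[15] read 'a'  n6⇒n1 (via fail)
[16] read 'c'  n1⇒n2
[17] read 'd'  n2⇒n3
[18] read 'd'  n3⇒n4
[19] read 'b'  n4⇒n5  emit P1@[19:19]
[20] read 'a'  n5⇒n6  emit P0@[15:20]
[21] read 'd'  n6⇒n8 (via fail)
[22] read 'c'  n8⇒n0 (via fail)
[23] read 'd'  n0⇒n8
[24] read 'd'  n8⇒n8 (via fail)
[25] read 'b'  n8⇒n7 (via fail)  emit P1@[25:25]
[26] read 'b'  n7⇒n7 (via fail)  emit P1@[26:26]
[27] read 'd'  n7⇒n12  emit P3@[26:27]
[28] read 'a'  n12⇒n9 (via fail)
[29] read 'a'  n9⇒n1 (via fail)
[30] read 'b'  n1⇒n7 (via fail)  emit P1@[30:30]
[31] read 'd'  n7⇒n12  emit P3@[30:31]
[32] read 'a'  n12⇒n9 (via fail)
[33] read 'b'  n9⇒n10  emit P1@[33:33]
[34] read 'd'  n10⇒n11  emit P2@[31:34],P3@[33:34]
[35] read 'd'  n11⇒n8 (via fail)
[36] read 'd'  n8⇒n8 (via fail)
[37] read 'd'  n8⇒n8 (via fail)
[38] read 'c'  n8⇒n0 (via fail)
[39] read 'd'  n0⇒n8
[40] read 'c'  n8⇒n0 (via fail)
[41] read 'b'  n0⇒n7  emit P1@[41:41]
[42] read 'd'  n7⇒n12  emit P3@[41:42]
[43] read 'a'  n12⇒n9 (via fail)
[44] read 'b'  n9⇒n10  emit P1@[44:44]
[45] read 'd'  n10⇒n11  emit P2@[42:45],P3@[44:45]
[46] read 'd'  n11⇒n8 (via fail)
[47] read 'a'  n8⇒n9
[48] read 'b'  n9⇒n10  emit P1@[48:48]
[49] read 'd'  n10⇒n11  emit P2@[46:49],P3@[48:49]
[50] read 'b'  n11⇒n7 (via fail)  emit P1@[50:50]
[51] read 'd'  n7⇒n12  emit P3@[50:51]
[52] read 'd'  n12⇒n8 (via fail)
[53] read 'd'  n8⇒n8 (via fail)
[54] read 'b'  n8⇒n7 (via fail)  emit P1@[54:54]

All matches (sorted): [[0,1],[5,1],[6,0],[7,1],[8,3],[13,1],[14,0],[19,1],[20,0],[25,1],[26,1],[27,3],[30,1],[31,3],[33,1],[34,2],[34,3],[41,1],[42,3],[44,1],[45,2],[45,3],[48,1],[49,2],[49,3],[50,1],[51,3],[54,1]]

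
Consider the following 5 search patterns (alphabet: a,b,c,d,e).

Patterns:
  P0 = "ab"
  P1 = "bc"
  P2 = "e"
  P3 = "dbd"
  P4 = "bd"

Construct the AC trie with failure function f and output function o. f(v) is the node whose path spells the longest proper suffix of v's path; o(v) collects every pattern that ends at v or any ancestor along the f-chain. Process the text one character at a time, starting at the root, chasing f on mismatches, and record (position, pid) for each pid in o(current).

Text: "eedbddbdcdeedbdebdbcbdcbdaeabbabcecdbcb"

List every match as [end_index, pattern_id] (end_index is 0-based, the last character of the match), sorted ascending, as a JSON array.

Construct AC machine:
Trie nodes:
  n0 'ε': a→1 b→3 d→6 e→5
  n1 'a': b→2
  n2 'ab': ·  [P0 ends]
  n3 'b': c→4 d→9
  n4 'bc': ·  [P1 ends]
  n5 'e': ·  [P2 ends]
  n6 'd': b→7
  n7 'db': d→8
  n8 'dbd': ·  [P3 ends]
  n9 'bd': ·  [P4 ends]

BFS fail/out derivation:
  fail(1) 'a': from fail(0)=0 chase 'a': 0 ⇒ 0;  out=∅∪out(0)=∅
  fail(3) 'b': from fail(0)=0 chase 'b': 0 ⇒ 0;  out=∅∪out(0)=∅
  fail(5) 'e': from fail(0)=0 chase 'e': 0 ⇒ 0;  out={2}∪out(0)={2}
  fail(6) 'd': from fail(0)=0 chase 'd': 0 ⇒ 0;  out=∅∪out(0)=∅
  fail(2) 'ab': from fail(1)=0 chase 'b': 0 ⇒ 3;  out={0}∪out(3)={0}
  fail(4) 'bc': from fail(3)=0 chase 'c': 0 ⇒ 0;  out={1}∪out(0)={1}
  fail(7) 'db': from fail(6)=0 chase 'b': 0 ⇒ 3;  out=∅∪out(3)=∅
  fail(9) 'bd': from fail(3)=0 chase 'd': 0 ⇒ 6;  out={4}∪out(6)={4}
  fail(8) 'dbd': from fail(7)=3 chase 'd': 3 ⇒ 9;  out={3}∪out(9)={3,4}

Text stream:
[0] read 'e'  n0⇒n5  → match P2@[0:0]
[1] read 'e'  n5⇒n5 (via fail)  → match P2@[1:1]
[2] read 'd'  n5⇒n6 (via fail)
[3] read 'b'  n6⇒n7
[4] read 'd'  n7⇒n8  → match P3@[2:4],P4@[3:4]
[5] read 'd'  n8⇒n6 (via fail)
[6] read 'b'  n6⇒n7
[7] read 'd'  n7⇒n8  → match P3@[5:7],P4@[6:7]
[8] read 'c'  n8⇒n0 (via fail)
[9] read 'd'  n0⇒n6
[10] read 'e'  n6⇒n5 (via fail)  → match P2@[10:10]
[11] read 'e'  n5⇒n5 (via fail)  → match P2@[11:11]
[12] read 'd'  n5⇒n6 (via fail)
[13] read 'b'  n6⇒n7
[14] read 'd'  n7⇒n8  → match P3@[12:14],P4@[13:14]
[15] read 'e'  n8⇒n5 (via fail)  → match P2@[15:15]
[16] read 'b'  n5⇒n3 (via fail)
[17] read 'd'  n3⇒n9  → match P4@[16:17]
[18] read 'b'  n9⇒n7 (via fail)
[19] read 'c'  n7⇒n4 (via fail)  → match P1@[18:19]
[20] read 'b'  n4⇒n3 (via fail)
[21] read 'd'  n3⇒n9  → match P4@[20:21]
[22] read 'c'  n9⇒n0 (via fail)
[23] read 'b'  n0⇒n3
[24] read 'd'  n3⇒n9  → match P4@[23:24]
[25] read 'a'  n9⇒n1 (via fail)
[26] read 'e'  n1⇒n5 (via fail)  → match P2@[26:26]
[27] read 'a'  n5⇒n1 (via fail)
[28] read 'b'  n1⇒n2  → match P0@[27:28]
[29] read 'b'  n2⇒n3 (via fail)
[30] read 'a'  n3⇒n1 (via fail)
[31] read 'b'  n1⇒n2  → match P0@[30:31]
[32] read 'c'  n2⇒n4 (via fail)  → match P1@[31:32]
[33] read 'e'  n4⇒n5 (via fail)  → match P2@[33:33]
[34] read 'c'  n5⇒n0 (via fail)
[35] read 'd'  n0⇒n6
[36] read 'b'  n6⇒n7
[37] read 'c'  n7⇒n4 (via fail)  → match P1@[36:37]
[38] read 'b'  n4⇒n3 (via fail)

All matches (sorted): [[0,2],[1,2],[4,3],[4,4],[7,3],[7,4],[10,2],[11,2],[14,3],[14,4],[15,2],[17,4],[19,1],[21,4],[24,4],[26,2],[28,0],[31,0],[32,1],[33,2],[37,1]]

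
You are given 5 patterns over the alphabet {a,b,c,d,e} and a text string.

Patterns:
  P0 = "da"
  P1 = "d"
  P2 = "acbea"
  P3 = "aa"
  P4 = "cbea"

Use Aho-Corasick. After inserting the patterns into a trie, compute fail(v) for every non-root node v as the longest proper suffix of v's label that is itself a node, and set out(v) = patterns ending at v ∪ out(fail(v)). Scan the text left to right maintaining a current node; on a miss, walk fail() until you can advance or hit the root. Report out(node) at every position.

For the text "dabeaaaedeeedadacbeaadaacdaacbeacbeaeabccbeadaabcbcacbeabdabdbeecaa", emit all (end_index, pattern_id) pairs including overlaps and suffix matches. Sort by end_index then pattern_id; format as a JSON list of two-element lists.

Build automaton:
Trie nodes:
  n0 'ε': a→3 c→9 d→1
  n1 'd': a→2  ←P1
  n2 'da': ·  ←P0
  n3 'a': a→8 c→4
  n4 'ac': b→5
  n5 'acb': e→6
  n6 'acbe': a→7
  n7 'acbea': ·  ←P2
  n8 'aa': ·  ←P3
  n9 'c': b→10
  n10 'cb': e→11
  n11 'cbe': a→12
  n12 'cbea': ·  ←P4

Failure links (BFS by depth):
  fail(1) 'd': from fail(0)=0 chase 'd': 0 ⇒ 0;  out={1}∪out(0)={1}
  fail(3) 'a': from fail(0)=0 chase 'a': 0 ⇒ 0;  out=∅∪out(0)=∅
  fail(9) 'c': from fail(0)=0 chase 'c': 0 ⇒ 0;  out=∅∪out(0)=∅
  fail(2) 'da': from fail(1)=0 chase 'a': 0 ⇒ 3;  out={0}∪out(3)={0}
  fail(4) 'ac': from fail(3)=0 chase 'c': 0 ⇒ 9;  out=∅∪out(9)=∅
  fail(8) 'aa': from fail(3)=0 chase 'a': 0 ⇒ 3;  out={3}∪out(3)={3}
  fail(10) 'cb': from fail(9)=0 chase 'b': 0 ⇒ 0;  out=∅∪out(0)=∅
  fail(5) 'acb': from fail(4)=9 chase 'b': 9 ⇒ 10;  out=∅∪out(10)=∅
  fail(11) 'cbe': from fail(10)=0 chase 'e': 0 ⇒ 0;  out=∅∪out(0)=∅
  fail(6) 'acbe': from fail(5)=10 chase 'e': 10 ⇒ 11;  out=∅∪out(11)=∅
  fail(12) 'cbea': from fail(11)=0 chase 'a': 0 ⇒ 3;  out={4}∪out(3)={4}
  fail(7) 'acbea': from fail(6)=11 chase 'a': 11 ⇒ 12;  out={2}∪out(12)={2,4}

Text stream:
[0] read 'd'  n0⇒n1  → match P1@[0:0]
[1] read 'a'  n1⇒n2  → match P0@[0:1]
[2] read 'b'  n2⇒n0 (via fail)
[3] read 'e'  n0⇒n0
[4] read 'a'  n0⇒n3
[5] read 'a'  n3⇒n8  → match P3@[4:5]
[6] read 'a'  n8⇒n8 (via fail)  → match P3@[5:6]
[7] read 'e'  n8⇒n0 (via fail)
[8] read 'd'  n0⇒n1  → match P1@[8:8]
[9] read 'e'  n1⇒n0 (via fail)
[10] read 'e'  n0⇒n0
[11] read 'e'  n0⇒n0
[12] read 'd'  n0⇒n1  → match P1@[12:12]
[13] read 'a'  n1⇒n2  → match P0@[12:13]
[14] read 'd'  n2⇒n1 (via fail)  → match P1@[14:14]
[15] read 'a'  n1⇒n2  → match P0@[14:15]
[16] read 'c'  n2⇒n4 (via fail)
[17] read 'b'  n4⇒n5
[18] read 'e'  n5⇒n6
[19] read 'a'  n6⇒n7  → match P2@[15:19],P4@[16:19]
[20] read 'a'  n7⇒n8 (via fail)  → match P3@[19:20]
[21] read 'd'  n8⇒n1 (via fail)  → match P1@[21:21]
[22] read 'a'  n1⇒n2  → match P0@[21:22]
[23] read 'a'  n2⇒n8 (via fail)  → match P3@[22:23]
[24] read 'c'  n8⇒n4 (via fail)
[25] read 'd'  n4⇒n1 (via fail)  → match P1@[25:25]
[26] read 'a'  n1⇒n2  → match P0@[25:26]
[27] read 'a'  n2⇒n8 (via fail)  → match P3@[26:27]
[28] read 'c'  n8⇒n4 (via fail)
[29] read 'b'  n4⇒n5
[30] read 'e'  n5⇒n6
[31] read 'a'  n6⇒n7  → match P2@[27:31],P4@[28:31]
[32] read 'c'  n7⇒n4 (via fail)
[33] read 'b'  n4⇒n5
[34] read 'e'  n5⇒n6
[35] read 'a'  n6⇒n7  → match P2@[31:35],P4@[32:35]
[36] read 'e'  n7⇒n0 (via fail)
[37] read 'a'  n0⇒n3
[38] read 'b'  n3⇒n0 (via fail)
[39] read 'c'  n0⇒n9
[40] read 'c'  n9⇒n9 (via fail)
[41] read 'b'  n9⇒n10
[42] read 'e'  n10⇒n11
[43] read 'a'  n11⇒n12  → match P4@[40:43]
[44] read 'd'  n12⇒n1 (via fail)  → match P1@[44:44]
[45] read 'a'  n1⇒n2  → match P0@[44:45]
[46] read 'a'  n2⇒n8 (via fail)  → match P3@[45:46]
[47] read 'b'  n8⇒n0 (via fail)
[48] read 'c'  n0⇒n9
[49] read 'b'  n9⇒n10
[50] read 'c'  n10⇒n9 (via fail)
[51] read 'a'  n9⇒n3 (via fail)
[52] read 'c'  n3⇒n4
[53] read 'b'  n4⇒n5
[54] read 'e'  n5⇒n6
[55] read 'a'  n6⇒n7  → match P2@[51:55],P4@[52:55]
[56] read 'b'  n7⇒n0 (via fail)
[57] read 'd'  n0⇒n1  → match P1@[57:57]
[58] read 'a'  n1⇒n2  → match P0@[57:58]
[59] read 'b'  n2⇒n0 (via fail)
[60] read 'd'  n0⇒n1  → match P1@[60:60]
[61] read 'b'  n1⇒n0 (via fail)
[62] read 'e'  n0⇒n0
[63] read 'e'  n0⇒n0
[64] read 'c'  n0⇒n9
[65] read 'a'  n9⇒n3 (via fail)
[66] read 'a'  n3⇒n8  → match P3@[65:66]

Matches: [[0,1],[1,0],[5,3],[6,3],[8,1],[12,1],[13,0],[14,1],[15,0],[19,2],[19,4],[20,3],[21,1],[22,0],[23,3],[25,1],[26,0],[27,3],[31,2],[31,4],[35,2],[35,4],[43,4],[44,1],[45,0],[46,3],[55,2],[55,4],[57,1],[58,0],[60,1],[66,3]]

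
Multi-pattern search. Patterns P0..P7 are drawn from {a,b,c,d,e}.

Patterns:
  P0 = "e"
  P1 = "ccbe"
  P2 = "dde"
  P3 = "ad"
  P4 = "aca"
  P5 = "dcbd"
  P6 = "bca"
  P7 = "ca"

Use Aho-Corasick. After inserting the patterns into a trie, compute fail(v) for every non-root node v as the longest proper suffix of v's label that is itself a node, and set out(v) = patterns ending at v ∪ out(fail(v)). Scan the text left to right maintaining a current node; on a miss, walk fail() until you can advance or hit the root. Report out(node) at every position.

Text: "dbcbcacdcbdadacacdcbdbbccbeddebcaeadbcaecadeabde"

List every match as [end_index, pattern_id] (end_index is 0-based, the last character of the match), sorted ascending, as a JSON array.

Construct AC machine:
Trie (insert patterns):
  0='ε' goto a→9 b→16 c→2 d→6 e→1
  1='e' goto ·  [P0 ends]
  2='c' goto a→19 c→3
  3='cc' goto b→4
  4='ccb' goto e→5
  5='ccbe' goto ·  [P1 ends]
  6='d' goto c→13 d→7
  7='dd' goto e→8
  8='dde' goto ·  [P2 ends]
  9='a' goto c→11 d→10
  10='ad' goto ·  [P3 ends]
  11='ac' goto a→12
  12='aca' goto ·  [P4 ends]
  13='dc' goto b→14
  14='dcb' goto d→15
  15='dcbd' goto ·  [P5 ends]
  16='b' goto c→17
  17='bc' goto a→18
  18='bca' goto ·  [P6 ends]
  19='ca' goto ·  [P7 ends]

BFS fail/out derivation:
  fail(1) 'e': from fail(0)=0 chase 'e': 0 ⇒ 0;  out={0}∪out(0)={0}
  fail(2) 'c': from fail(0)=0 chase 'c': 0 ⇒ 0;  out=∅∪out(0)=∅
  fail(6) 'd': from fail(0)=0 chase 'd': 0 ⇒ 0;  out=∅∪out(0)=∅
  fail(9) 'a': from fail(0)=0 chase 'a': 0 ⇒ 0;  out=∅∪out(0)=∅
  fail(16) 'b': from fail(0)=0 chase 'b': 0 ⇒ 0;  out=∅∪out(0)=∅
  fail(3) 'cc': from fail(2)=0 chase 'c': 0 ⇒ 2;  out=∅∪out(2)=∅
  fail(7) 'dd': from fail(6)=0 chase 'd': 0 ⇒ 6;  out=∅∪out(6)=∅
  fail(10) 'ad': from fail(9)=0 chase 'd': 0 ⇒ 6;  out={3}∪out(6)={3}
  fail(11) 'ac': from fail(9)=0 chase 'c': 0 ⇒ 2;  out=∅∪out(2)=∅
  fail(13) 'dc': from fail(6)=0 chase 'c': 0 ⇒ 2;  out=∅∪out(2)=∅
  fail(17) 'bc': from fail(16)=0 chase 'c': 0 ⇒ 2;  out=∅∪out(2)=∅
  fail(19) 'ca': from fail(2)=0 chase 'a': 0 ⇒ 9;  out={7}∪out(9)={7}
  fail(4) 'ccb': from fail(3)=2 chase 'b': 2→0 ⇒ 16;  out=∅∪out(16)=∅
  fail(8) 'dde': from fail(7)=6 chase 'e': 6→0 ⇒ 1;  out={2}∪out(1)={0,2}
  fail(12) 'aca': from fail(11)=2 chase 'a': 2 ⇒ 19;  out={4}∪out(19)={4,7}
  fail(14) 'dcb': from fail(13)=2 chase 'b': 2→0 ⇒ 16;  out=∅∪out(16)=∅
  fail(18) 'bca': from fail(17)=2 chase 'a': 2 ⇒ 19;  out={6}∪out(19)={6,7}
  fail(5) 'ccbe': from fail(4)=16 chase 'e': 16→0 ⇒ 1;  out={1}∪out(1)={0,1}
  fail(15) 'dcbd': from fail(14)=16 chase 'd': 16→0 ⇒ 6;  out={5}∪out(6)={5}

Run:
pos 0 'd': at 6
pos 1 'b': at 16 (via fail)
pos 2 'c': at 17
pos 3 'b': at 16 (via fail)
pos 4 'c': at 17
pos 5 'a': at 18  emit P6@[3:5],P7@[4:5]
pos 6 'c': at 11 (via fail)
pos 7 'd': at 6 (via fail)
pos 8 'c': at 13
pos 9 'b': at 14
pos 10 'd': at 15  emit P5@[7:10]
pos 11 'a': at 9 (via fail)
pos 12 'd': at 10  emit P3@[11:12]
pos 13 'a': at 9 (via fail)
pos 14 'c': at 11
pos 15 'a': at 12  emit P4@[13:15],P7@[14:15]
pos 16 'c': at 11 (via fail)
pos 17 'd': at 6 (via fail)
pos 18 'c': at 13
pos 19 'b': at 14
pos 20 'd': at 15  emit P5@[17:20]
pos 21 'b': at 16 (via fail)
pos 22 'b': at 16 (via fail)
pos 23 'c': at 17
pos 24 'c': at 3 (via fail)
pos 25 'b': at 4
pos 26 'e': at 5  emit P0@[26:26],P1@[23:26]
pos 27 'd': at 6 (via fail)
pos 28 'd': at 7
pos 29 'e': at 8  emit P0@[29:29],P2@[27:29]
pos 30 'b': at 16 (via fail)
pos 31 'c': at 17
pos 32 'a': at 18  emit P6@[30:32],P7@[31:32]
pos 33 'e': at 1 (via fail)  emit P0@[33:33]
pos 34 'a': at 9 (via fail)
pos 35 'd': at 10  emit P3@[34:35]
pos 36 'b': at 16 (via fail)
pos 37 'c': at 17
pos 38 'a': at 18  emit P6@[36:38],P7@[37:38]
pos 39 'e': at 1 (via fail)  emit P0@[39:39]
pos 40 'c': at 2 (via fail)
pos 41 'a': at 19  emit P7@[40:41]
pos 42 'd': at 10 (via fail)  emit P3@[41:42]
pos 43 'e': at 1 (via fail)  emit P0@[43:43]
pos 44 'a': at 9 (via fail)
pos 45 'b': at 16 (via fail)
pos 46 'd': at 6 (via fail)
pos 47 'e': at 1 (via fail)  emit P0@[47:47]

All matches (sorted): [[5,6],[5,7],[10,5],[12,3],[15,4],[15,7],[20,5],[26,0],[26,1],[29,0],[29,2],[32,6],[32,7],[33,0],[35,3],[38,6],[38,7],[39,0],[41,7],[42,3],[43,0],[47,0]]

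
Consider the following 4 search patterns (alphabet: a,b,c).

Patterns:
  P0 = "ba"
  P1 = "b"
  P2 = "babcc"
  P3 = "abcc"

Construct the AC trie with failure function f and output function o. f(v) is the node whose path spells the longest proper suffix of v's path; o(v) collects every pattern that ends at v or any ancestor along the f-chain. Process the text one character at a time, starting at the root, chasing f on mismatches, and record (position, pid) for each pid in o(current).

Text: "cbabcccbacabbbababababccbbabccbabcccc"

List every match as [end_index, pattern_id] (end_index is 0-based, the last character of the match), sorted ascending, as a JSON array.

Build:
Trie (insert patterns):
  0='ε' goto a→6 b→1
  1='b' goto a→2  [P1 ends]
  2='ba' goto b→3  [P0 ends]
  3='bab' goto c→4
  4='babc' goto c→5
  5='babcc' goto ·  [P2 ends]
  6='a' goto b→7
  7='ab' goto c→8
  8='abc' goto c→9
  9='abcc' goto ·  [P3 ends]

Failure links (BFS by depth):
  n1('b'): parent n0 fail=0; on 'b' 0 → fail=0;  out {1}∪∅={1}
  n6('a'): parent n0 fail=0; on 'a' 0 → fail=0;  out ∅∪∅=∅
  n2('ba'): parent n1 fail=0; on 'a' 0 → fail=6;  out {0}∪∅={0}
  n7('ab'): parent n6 fail=0; on 'b' 0 → fail=1;  out ∅∪{1}={1}
  n3('bab'): parent n2 fail=6; on 'b' 6 → fail=7;  out ∅∪{1}={1}
  n8('abc'): parent n7 fail=1; on 'c' 1→0 → fail=0;  out ∅∪∅=∅
  n4('babc'): parent n3 fail=7; on 'c' 7 → fail=8;  out ∅∪∅=∅
  n9('abcc'): parent n8 fail=0; on 'c' 0 → fail=0;  out {3}∪∅={3}
  n5('babcc'): parent n4 fail=8; on 'c' 8 → fail=9;  out {2}∪{3}={2,3}

Run:
[0] read 'c'  n0⇒n0
[1] read 'b'  n0⇒n1  emit P1@[1:1]
[2] read 'a'  n1⇒n2  emit P0@[1:2]
[3] read 'b'  n2⇒n3  emit P1@[3:3]
[4] read 'c'  n3⇒n4
[5] read 'c'  n4⇒n5  emit P2@[1:5],P3@[2:5]
[6] read 'c'  n5⇒n0 ·f
[7] read 'b'  n0⇒n1  emit P1@[7:7]
[8] read 'a'  n1⇒n2  emit P0@[7:8]
[9] read 'c'  n2⇒n0 ·f
[10] read 'a'  n0⇒n6
[11] read 'b'  n6⇒n7  emit P1@[11:11]
[12] read 'b'  n7⇒n1 ·f  emit P1@[12:12]
[13] read 'b'  n1⇒n1 ·f  emit P1@[13:13]
[14] read 'a'  n1⇒n2  emit P0@[13:14]
[15] read 'b'  n2⇒n3  emit P1@[15:15]
[16] read 'a'  n3⇒n2 ·f  emit P0@[15:16]
[17] read 'b'  n2⇒n3  emit P1@[17:17]
[18] read 'a'  n3⇒n2 ·f  emit P0@[17:18]
[19] read 'b'  n2⇒n3  emit P1@[19:19]
[20] read 'a'  n3⇒n2 ·f  emit P0@[19:20]
[21] read 'b'  n2⇒n3  emit P1@[21:21]
[22] read 'c'  n3⇒n4
[23] read 'c'  n4⇒n5  emit P2@[19:23],P3@[20:23]
[24] read 'b'  n5⇒n1 ·f  emit P1@[24:24]
[25] read 'b'  n1⇒n1 ·f  emit P1@[25:25]
[26] read 'a'  n1⇒n2  emit P0@[25:26]
[27] read 'b'  n2⇒n3  emit P1@[27:27]
[28] read 'c'  n3⇒n4
[29] read 'c'  n4⇒n5  emit P2@[25:29],P3@[26:29]
[30] read 'b'  n5⇒n1 ·f  emit P1@[30:30]
[31] read 'a'  n1⇒n2  emit P0@[30:31]
[32] read 'b'  n2⇒n3  emit P1@[32:32]
[33] read 'c'  n3⇒n4
[34] read 'c'  n4⇒n5  emit P2@[30:34],P3@[31:34]
[35] read 'c'  n5⇒n0 ·f
[36] read 'c'  n0⇒n0

Matches: [[1,1],[2,0],[3,1],[5,2],[5,3],[7,1],[8,0],[11,1],[12,1],[13,1],[14,0],[15,1],[16,0],[17,1],[18,0],[19,1],[20,0],[21,1],[23,2],[23,3],[24,1],[25,1],[26,0],[27,1],[29,2],[29,3],[30,1],[31,0],[32,1],[34,2],[34,3]]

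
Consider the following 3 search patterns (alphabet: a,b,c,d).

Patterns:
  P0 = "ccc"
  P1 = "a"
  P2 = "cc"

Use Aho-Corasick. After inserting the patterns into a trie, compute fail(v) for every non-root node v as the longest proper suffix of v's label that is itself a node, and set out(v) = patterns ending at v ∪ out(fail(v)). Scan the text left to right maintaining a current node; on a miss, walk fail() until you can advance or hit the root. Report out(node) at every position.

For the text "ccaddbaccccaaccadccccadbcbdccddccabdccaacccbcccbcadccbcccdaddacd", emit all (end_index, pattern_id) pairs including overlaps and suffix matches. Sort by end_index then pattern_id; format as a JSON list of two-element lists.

Build automaton:
Trie (insert patterns):
  n0 'ε': a→4 c→1
  n1 'c': c→2
  n2 'cc': c→3  ←P2
  n3 'ccc': ·  ←P0
  n4 'a': ·  ←P1

BFS fail/out derivation:
  fail(1) 'c': from fail(0)=0 chase 'c': 0 ⇒ 0;  out=∅∪out(0)=∅
  fail(4) 'a': from fail(0)=0 chase 'a': 0 ⇒ 0;  out={1}∪out(0)={1}
  fail(2) 'cc': from fail(1)=0 chase 'c': 0 ⇒ 1;  out={2}∪out(1)={2}
  fail(3) 'ccc': from fail(2)=1 chase 'c': 1 ⇒ 2;  out={0}∪out(2)={0,2}

Run:
i=0 'c': node 0→1
i=1 'c': node 1→2  ** P2@[0:1]
i=2 'a': node 2→4 (via fail)  ** P1@[2:2]
i=3 'd': node 4→0 (via fail)
i=4 'd': node 0→0
i=5 'b': node 0→0
i=6 'a': node 0→4  ** P1@[6:6]
i=7 'c': node 4→1 (via fail)
i=8 'c': node 1→2  ** P2@[7:8]
i=9 'c': node 2→3  ** P0@[7:9],P2@[8:9]
i=10 'c': node 3→3 (via fail)  ** P0@[8:10],P2@[9:10]
i=11 'a': node 3→4 (via fail)  ** P1@[11:11]
i=12 'a': node 4→4 (via fail)  ** P1@[12:12]
i=13 'c': node 4→1 (via fail)
i=14 'c': node 1→2  ** P2@[13:14]
i=15 'a': node 2→4 (via fail)  ** P1@[15:15]
i=16 'd': node 4→0 (via fail)
i=17 'c': node 0→1
i=18 'c': node 1→2  ** P2@[17:18]
i=19 'c': node 2→3  ** P0@[17:19],P2@[18:19]
i=20 'c': node 3→3 (via fail)  ** P0@[18:20],P2@[19:20]
i=21 'a': node 3→4 (via fail)  ** P1@[21:21]
i=22 'd': node 4→0 (via fail)
i=23 'b': node 0→0
i=24 'c': node 0→1
i=25 'b': node 1→0 (via fail)
i=26 'd': node 0→0
i=27 'c': node 0→1
i=28 'c': node 1→2  ** P2@[27:28]
i=29 'd': node 2→0 (via fail)
i=30 'd': node 0→0
i=31 'c': node 0→1
i=32 'c': node 1→2  ** P2@[31:32]
i=33 'a': node 2→4 (via fail)  ** P1@[33:33]
i=34 'b': node 4→0 (via fail)
i=35 'd': node 0→0
i=36 'c': node 0→1
i=37 'c': node 1→2  ** P2@[36:37]
i=38 'a': node 2→4 (via fail)  ** P1@[38:38]
i=39 'a': node 4→4 (via fail)  ** P1@[39:39]
i=40 'c': node 4→1 (via fail)
i=41 'c': node 1→2  ** P2@[40:41]
i=42 'c': node 2→3  ** P0@[40:42],P2@[41:42]
i=43 'b': node 3→0 (via fail)
i=44 'c': node 0→1
i=45 'c': node 1→2  ** P2@[44:45]
i=46 'c': node 2→3  ** P0@[44:46],P2@[45:46]
i=47 'b': node 3→0 (via fail)
i=48 'c': node 0→1
i=49 'a': node 1→4 (via fail)  ** P1@[49:49]
i=50 'd': node 4→0 (via fail)
i=51 'c': node 0→1
i=52 'c': node 1→2  ** P2@[51:52]
i=53 'b': node 2→0 (via fail)
i=54 'c': node 0→1
i=55 'c': node 1→2  ** P2@[54:55]
i=56 'c': node 2→3  ** P0@[54:56],P2@[55:56]
i=57 'd': node 3→0 (via fail)
i=58 'a': node 0→4  ** P1@[58:58]
i=59 'd': node 4→0 (via fail)
i=60 'd': node 0→0
i=61 'a': node 0→4  ** P1@[61:61]
i=62 'c': node 4→1 (via fail)
i=63 'd': node 1→0 (via fail)

Result: [[1,2],[2,1],[6,1],[8,2],[9,0],[9,2],[10,0],[10,2],[11,1],[12,1],[14,2],[15,1],[18,2],[19,0],[19,2],[20,0],[20,2],[21,1],[28,2],[32,2],[33,1],[37,2],[38,1],[39,1],[41,2],[42,0],[42,2],[45,2],[46,0],[46,2],[49,1],[52,2],[55,2],[56,0],[56,2],[58,1],[61,1]]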